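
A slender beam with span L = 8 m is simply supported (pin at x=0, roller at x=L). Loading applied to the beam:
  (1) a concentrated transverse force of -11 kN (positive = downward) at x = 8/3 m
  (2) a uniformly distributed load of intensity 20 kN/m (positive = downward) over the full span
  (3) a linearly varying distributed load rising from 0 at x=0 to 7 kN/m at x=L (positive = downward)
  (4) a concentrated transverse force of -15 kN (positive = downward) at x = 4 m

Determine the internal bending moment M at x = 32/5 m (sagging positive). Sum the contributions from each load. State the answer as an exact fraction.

M(32/5) = 39764/375 kN·m

Load 1 — point force P=-11 kN at a=8/3 m (b=L-a=16/3):
  M_1 = Pa(L-x)/L  [x>a] = (-11)·(8/3)·(8-(32/5))/8 = -88/15 kN·m
Load 2 — uniform load w=20 kN/m over full span:
  M_2 = wx(L-x)/2 = 20·(32/5)·(8-(32/5))/2 = 512/5 kN·m
Load 3 — triangular load w₀=7 kN/m (0→w₀ over full span):
  M_3 = w₀Lx/6 - w₀x³/(6L) = 7·8·(32/5)/6 - 7·(32/5)³/(6·8) = 2688/125 kN·m
Load 4 — point force P=-15 kN at a=4 m (b=L-a=4):
  M_4 = Pa(L-x)/L  [x>a] = (-15)·4·(8-(32/5))/8 = -12 kN·m
Superposition: M = Σ M_i = 39764/375 kN·m ≈ 106.037333 kN·m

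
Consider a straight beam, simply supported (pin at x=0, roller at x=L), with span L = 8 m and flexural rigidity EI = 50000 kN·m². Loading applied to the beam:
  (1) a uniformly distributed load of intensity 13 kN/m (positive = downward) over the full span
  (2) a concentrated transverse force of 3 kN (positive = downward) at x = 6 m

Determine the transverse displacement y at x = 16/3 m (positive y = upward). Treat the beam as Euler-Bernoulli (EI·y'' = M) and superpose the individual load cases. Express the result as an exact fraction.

Load 1 — uniform load w=13 kN/m over full span:
  y_1 = -wx(L³-2Lx²+x³)/(24EI) = -13·(16/3)·(8³-2·8·(16/3)²+(16/3)³)/(24·50000) = -9152/759375 m
Load 2 — point force P=3 kN at a=6 m (b=L-a=2):
  y_2 = -Pbx(L²-b²-x²)/(6LEI)  [x≤a] = -3·2·(16/3)·(8²-2²-(16/3)²)/(6·8·50000) = -71/168750 m
Superposition: y = Σ y_i = -18943/1518750 m ≈ -0.012473 m

y(16/3) = -18943/1518750 m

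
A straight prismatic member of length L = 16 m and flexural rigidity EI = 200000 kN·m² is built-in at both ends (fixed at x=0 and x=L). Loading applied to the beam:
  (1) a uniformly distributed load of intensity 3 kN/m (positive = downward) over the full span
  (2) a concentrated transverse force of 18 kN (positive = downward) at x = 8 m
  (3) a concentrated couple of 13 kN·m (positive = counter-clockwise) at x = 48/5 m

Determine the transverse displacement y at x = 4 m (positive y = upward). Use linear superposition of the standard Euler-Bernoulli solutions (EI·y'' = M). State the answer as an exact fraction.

y(4) = -313/125000 m

Load 1 — uniform load w=3 kN/m over full span:
  y_1 = -wx²(L-x)²/(24EI) = -3·4²·(16-4)²/(24·200000) = -9/6250 m
Load 2 — point force P=18 kN at a=8 m (b=L-a=8):
  y_2 = -Pb²x²(3aL-(3a+b)x)/(6L³EI)  [x≤a] = -18·8²·4²·(3·8·16-(3·8+8)·4)/(6·16³·200000) = -3/3125 m
Load 3 — applied couple M₀=13 kN·m at a=48/5 m (b=L-a=32/5):
  y_3 = (R_Ax³/6 - M_Ax²/2)/EI  [x≤a] with R_A=117/100, M_A=104/25 = ((117/100)·4³/6 - (104/25)·4²/2)/200000 = -13/125000 m
Superposition: y = Σ y_i = -313/125000 m ≈ -0.002504 m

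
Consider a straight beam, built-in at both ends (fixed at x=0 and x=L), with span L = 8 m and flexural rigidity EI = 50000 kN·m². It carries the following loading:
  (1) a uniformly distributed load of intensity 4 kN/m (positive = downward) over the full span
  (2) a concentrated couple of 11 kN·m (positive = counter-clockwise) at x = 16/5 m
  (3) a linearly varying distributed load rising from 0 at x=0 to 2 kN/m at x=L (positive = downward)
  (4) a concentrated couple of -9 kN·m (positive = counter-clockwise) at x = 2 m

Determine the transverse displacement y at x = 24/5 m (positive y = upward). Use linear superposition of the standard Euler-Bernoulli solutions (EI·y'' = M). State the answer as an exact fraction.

y(24/5) = -97313/97656250 m

Load 1 — uniform load w=4 kN/m over full span:
  y_1 = -wx²(L-x)²/(24EI) = -4·(24/5)²·(8-(24/5))²/(24·50000) = -1536/1953125 m
Load 2 — applied couple M₀=11 kN·m at a=16/5 m (b=L-a=24/5):
  y_2 = (R_Ax³/6 - M_Ax²/2 - M₀(x-a)²/2)/EI  [x>a] with R_A=99/50, M_A=33/25 = ((99/50)·(24/5)³/6 - (33/25)·(24/5)²/2 - 11·((24/5)-(16/5))²/2)/50000 = 1408/9765625 m
Load 3 — triangular load w₀=2 kN/m (0→w₀ over full span):
  y_3 = -w₀x²(L-x)²(x+2L)/(120LEI) = -2·(24/5)²·(8-(24/5))²·((24/5)+2·8)/(120·8·50000) = -9984/48828125 m
Load 4 — applied couple M₀=-9 kN·m at a=2 m (b=L-a=6):
  y_4 = (R_Ax³/6 - M_Ax²/2 - M₀(x-a)²/2)/EI  [x>a] with R_A=-81/64, M_A=27/16 = ((-81/64)·(24/5)³/6 - (27/16)·(24/5)²/2 - (-9)·((24/5)-2)²/2)/50000 = -117/781250 m
Superposition: y = Σ y_i = -97313/97656250 m ≈ -0.000996 m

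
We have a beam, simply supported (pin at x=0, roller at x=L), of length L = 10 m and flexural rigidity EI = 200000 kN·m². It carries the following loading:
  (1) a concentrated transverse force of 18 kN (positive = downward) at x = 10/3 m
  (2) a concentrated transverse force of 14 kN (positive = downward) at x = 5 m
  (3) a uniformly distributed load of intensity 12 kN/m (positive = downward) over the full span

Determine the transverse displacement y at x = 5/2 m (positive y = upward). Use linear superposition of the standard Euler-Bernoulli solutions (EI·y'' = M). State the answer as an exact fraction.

y(5/2) = -719/92160 m

Load 1 — point force P=18 kN at a=10/3 m (b=L-a=20/3):
  y_1 = -Pbx(L²-b²-x²)/(6LEI)  [x≤a] = -18·(20/3)·(5/2)·(10²-(20/3)²-(5/2)²)/(6·10·200000) = -71/57600 m
Load 2 — point force P=14 kN at a=5 m (b=L-a=5):
  y_2 = -Pbx(L²-b²-x²)/(6LEI)  [x≤a] = -14·5·(5/2)·(10²-5²-(5/2)²)/(6·10·200000) = -77/76800 m
Load 3 — uniform load w=12 kN/m over full span:
  y_3 = -wx(L³-2Lx²+x³)/(24EI) = -12·(5/2)·(10³-2·10·(5/2)²+(5/2)³)/(24·200000) = -57/10240 m
Superposition: y = Σ y_i = -719/92160 m ≈ -0.007802 m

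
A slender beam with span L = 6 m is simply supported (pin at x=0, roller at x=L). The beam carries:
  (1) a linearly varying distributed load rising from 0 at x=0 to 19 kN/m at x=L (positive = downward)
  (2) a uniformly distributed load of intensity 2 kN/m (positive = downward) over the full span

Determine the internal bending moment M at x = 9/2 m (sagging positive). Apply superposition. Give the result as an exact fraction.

M(9/2) = 1413/32 kN·m

Load 1 — triangular load w₀=19 kN/m (0→w₀ over full span):
  M_1 = w₀Lx/6 - w₀x³/(6L) = 19·6·(9/2)/6 - 19·(9/2)³/(6·6) = 1197/32 kN·m
Load 2 — uniform load w=2 kN/m over full span:
  M_2 = wx(L-x)/2 = 2·(9/2)·(6-(9/2))/2 = 27/4 kN·m
Superposition: M = Σ M_i = 1413/32 kN·m ≈ 44.156250 kN·m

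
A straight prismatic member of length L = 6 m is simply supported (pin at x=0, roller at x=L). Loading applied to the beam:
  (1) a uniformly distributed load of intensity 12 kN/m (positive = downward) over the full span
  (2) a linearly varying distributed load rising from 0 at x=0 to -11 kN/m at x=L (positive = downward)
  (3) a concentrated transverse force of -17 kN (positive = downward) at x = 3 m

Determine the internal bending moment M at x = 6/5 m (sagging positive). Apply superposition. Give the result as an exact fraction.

M(6/5) = 1461/125 kN·m

Load 1 — uniform load w=12 kN/m over full span:
  M_1 = wx(L-x)/2 = 12·(6/5)·(6-(6/5))/2 = 864/25 kN·m
Load 2 — triangular load w₀=-11 kN/m (0→w₀ over full span):
  M_2 = w₀Lx/6 - w₀x³/(6L) = (-11)·6·(6/5)/6 - (-11)·(6/5)³/(6·6) = -1584/125 kN·m
Load 3 — point force P=-17 kN at a=3 m (b=L-a=3):
  M_3 = Pbx/L  [x≤a] = (-17)·3·(6/5)/6 = -51/5 kN·m
Superposition: M = Σ M_i = 1461/125 kN·m ≈ 11.688000 kN·m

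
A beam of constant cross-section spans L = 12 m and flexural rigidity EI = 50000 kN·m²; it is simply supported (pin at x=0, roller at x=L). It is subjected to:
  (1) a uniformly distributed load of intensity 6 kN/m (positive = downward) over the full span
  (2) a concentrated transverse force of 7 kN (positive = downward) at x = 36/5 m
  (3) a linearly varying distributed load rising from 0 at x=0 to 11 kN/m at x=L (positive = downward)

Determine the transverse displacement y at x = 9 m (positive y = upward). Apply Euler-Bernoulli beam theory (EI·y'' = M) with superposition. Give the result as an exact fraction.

Load 1 — uniform load w=6 kN/m over full span:
  y_1 = -wx(L³-2Lx²+x³)/(24EI) = -6·9·(12³-2·12·9²+9³)/(24·50000) = -4617/200000 m
Load 2 — point force P=7 kN at a=36/5 m (b=L-a=24/5):
  y_2 = -Pa(L-x)(2Lx-a²-x²)/(6LEI)  [x>a] = -7·(36/5)·(12-9)·(2·12·9-(36/5)²-9²)/(6·12·50000) = -43659/12500000 m
Load 3 — triangular load w₀=11 kN/m (0→w₀ over full span):
  y_3 = -w₀x(7L⁴-10L²x²+3x⁴)/(360LEI) = -11·9·(7·12⁴-10·12²·9²+3·9⁴)/(360·12·50000) = -35343/1600000 m
Superposition: y = Σ y_i = -9733419/200000000 m ≈ -0.048667 m

y(9) = -9733419/200000000 m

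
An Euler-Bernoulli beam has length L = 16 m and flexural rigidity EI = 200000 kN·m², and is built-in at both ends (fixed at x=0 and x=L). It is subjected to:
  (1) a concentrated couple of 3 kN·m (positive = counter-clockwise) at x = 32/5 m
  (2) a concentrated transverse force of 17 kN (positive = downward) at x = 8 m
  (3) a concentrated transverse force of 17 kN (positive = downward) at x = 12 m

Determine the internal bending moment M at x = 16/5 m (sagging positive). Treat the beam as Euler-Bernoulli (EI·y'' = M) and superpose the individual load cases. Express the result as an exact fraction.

M(16/5) = -5273/500 kN·m

Load 1 — applied couple M₀=3 kN·m at a=32/5 m (b=L-a=48/5):
  M_1 = R_Ax - M_A  [x≤a] with R_A=27/100, M_A=9/25 = (27/100)·(16/5) - (9/25) = 63/125 kN·m
Load 2 — point force P=17 kN at a=8 m (b=L-a=8):
  M_2 = Pb²(3a+b)x/L³ - Pab²/L²  [x≤a] = 17·8²·(3·8+8)·(16/5)/16³ - 17·8·8²/16² = -34/5 kN·m
Load 3 — point force P=17 kN at a=12 m (b=L-a=4):
  M_3 = Pb²(3a+b)x/L³ - Pab²/L²  [x≤a] = 17·4²·(3·12+4)·(16/5)/16³ - 17·12·4²/16² = -17/4 kN·m
Superposition: M = Σ M_i = -5273/500 kN·m ≈ -10.546000 kN·m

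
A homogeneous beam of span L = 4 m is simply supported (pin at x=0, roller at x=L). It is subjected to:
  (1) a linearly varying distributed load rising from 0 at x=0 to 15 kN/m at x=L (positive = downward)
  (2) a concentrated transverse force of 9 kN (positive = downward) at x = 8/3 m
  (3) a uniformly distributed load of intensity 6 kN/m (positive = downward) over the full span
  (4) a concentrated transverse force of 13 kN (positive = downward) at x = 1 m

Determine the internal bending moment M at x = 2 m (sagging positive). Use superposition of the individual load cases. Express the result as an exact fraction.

M(2) = 79/2 kN·m

Load 1 — triangular load w₀=15 kN/m (0→w₀ over full span):
  M_1 = w₀Lx/6 - w₀x³/(6L) = 15·4·2/6 - 15·2³/(6·4) = 15 kN·m
Load 2 — point force P=9 kN at a=8/3 m (b=L-a=4/3):
  M_2 = Pbx/L  [x≤a] = 9·(4/3)·2/4 = 6 kN·m
Load 3 — uniform load w=6 kN/m over full span:
  M_3 = wx(L-x)/2 = 6·2·(4-2)/2 = 12 kN·m
Load 4 — point force P=13 kN at a=1 m (b=L-a=3):
  M_4 = Pa(L-x)/L  [x>a] = 13·1·(4-2)/4 = 13/2 kN·m
Superposition: M = Σ M_i = 79/2 kN·m ≈ 39.500000 kN·m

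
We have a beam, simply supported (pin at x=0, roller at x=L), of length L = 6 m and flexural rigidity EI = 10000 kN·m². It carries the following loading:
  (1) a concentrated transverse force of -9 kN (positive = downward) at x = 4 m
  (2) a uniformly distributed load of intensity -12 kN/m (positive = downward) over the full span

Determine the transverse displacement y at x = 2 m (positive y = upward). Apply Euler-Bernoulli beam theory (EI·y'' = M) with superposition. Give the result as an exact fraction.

Load 1 — point force P=-9 kN at a=4 m (b=L-a=2):
  y_1 = -Pbx(L²-b²-x²)/(6LEI)  [x≤a] = -(-9)·2·2·(6²-2²-2²)/(6·6·10000) = 7/2500 m
Load 2 — uniform load w=-12 kN/m over full span:
  y_2 = -wx(L³-2Lx²+x³)/(24EI) = -(-12)·2·(6³-2·6·2²+2³)/(24·10000) = 11/625 m
Superposition: y = Σ y_i = 51/2500 m ≈ 0.020400 m

y(2) = 51/2500 m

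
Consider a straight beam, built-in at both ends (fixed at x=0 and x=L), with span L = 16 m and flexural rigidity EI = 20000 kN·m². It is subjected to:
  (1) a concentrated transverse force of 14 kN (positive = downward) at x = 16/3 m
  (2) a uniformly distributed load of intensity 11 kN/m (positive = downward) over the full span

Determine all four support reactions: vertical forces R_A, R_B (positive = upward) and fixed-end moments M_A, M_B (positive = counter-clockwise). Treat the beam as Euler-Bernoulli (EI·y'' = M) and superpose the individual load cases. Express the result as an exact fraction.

R_A = 2656/27 kN, M_A = 7232/27 kN·m, R_B = 2474/27 kN, M_B = -6784/27 kN·m

Load 1 — point force P=14 kN at a=16/3 m (b=L-a=32/3):
  R_A = Pb²(3a+b)/L³ = 14·(32/3)²·(3·(16/3)+(32/3))/16³ = 280/27 kN
  M_A = Pab²/L² = 14·(16/3)·(32/3)²/16² = 896/27 kN·m
  R_B = Pa²(a+3b)/L³ = 14·(16/3)²·((16/3)+3·(32/3))/16³ = 98/27 kN
  M_B = -Pa²b/L² = -14·(16/3)²·(32/3)/16² = -448/27 kN·m
Load 2 — uniform load w=11 kN/m over full span:
  R_A = wL/2 = 11·16/2 = 88 kN
  M_A = wL²/12 = 11·16²/12 = 704/3 kN·m
  R_B = wL/2 = 11·16/2 = 88 kN
  M_B = -wL²/12 = -11·16²/12 = -704/3 kN·m
Superposition: R_A = 2656/27 kN, M_A = 7232/27 kN·m, R_B = 2474/27 kN, M_B = -6784/27 kN·m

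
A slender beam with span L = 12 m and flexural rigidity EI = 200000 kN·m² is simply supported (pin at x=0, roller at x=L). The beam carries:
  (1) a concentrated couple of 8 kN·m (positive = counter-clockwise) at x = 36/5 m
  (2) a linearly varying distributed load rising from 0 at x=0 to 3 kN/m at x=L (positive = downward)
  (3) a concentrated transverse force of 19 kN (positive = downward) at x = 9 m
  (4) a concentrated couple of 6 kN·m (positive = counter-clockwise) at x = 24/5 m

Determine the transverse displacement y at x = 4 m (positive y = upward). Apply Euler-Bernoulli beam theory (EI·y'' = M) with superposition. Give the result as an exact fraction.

Load 1 — applied couple M₀=8 kN·m at a=36/5 m (b=L-a=24/5):
  y_1 = (M₀x³/(6L)+C₁x)/EI  [x≤a] with C₁=M₀(3b²-L²)/(6L)=-208/25 = (8·4³/(6·12)+(-208/25)·4)/200000 = -92/703125 m
Load 2 — triangular load w₀=3 kN/m (0→w₀ over full span):
  y_2 = -w₀x(7L⁴-10L²x²+3x⁴)/(360LEI) = -3·4·(7·12⁴-10·12²·4²+3·4⁴)/(360·12·200000) = -16/9375 m
Load 3 — point force P=19 kN at a=9 m (b=L-a=3):
  y_3 = -Pbx(L²-b²-x²)/(6LEI)  [x≤a] = -19·3·4·(12²-3²-4²)/(6·12·200000) = -2261/1200000 m
Load 4 — applied couple M₀=6 kN·m at a=24/5 m (b=L-a=36/5):
  y_4 = (M₀x³/(6L)+C₁x)/EI  [x≤a] with C₁=M₀(3b²-L²)/(6L)=24/25 = (6·4³/(6·12)+(24/25)·4)/200000 = 43/937500 m
Superposition: y = Σ y_i = -330823/90000000 m ≈ -0.003676 m

y(4) = -330823/90000000 m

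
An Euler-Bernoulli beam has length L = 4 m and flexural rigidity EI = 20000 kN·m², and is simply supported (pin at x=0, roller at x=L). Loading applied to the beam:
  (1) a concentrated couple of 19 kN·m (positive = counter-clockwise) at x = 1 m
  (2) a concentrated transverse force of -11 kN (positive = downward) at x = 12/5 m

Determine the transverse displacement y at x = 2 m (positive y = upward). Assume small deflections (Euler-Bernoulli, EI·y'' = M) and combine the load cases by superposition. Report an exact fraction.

y(2) = 42143/30000000 m

Load 1 — applied couple M₀=19 kN·m at a=1 m (b=L-a=3):
  y_1 = (M₀x³/(6L)-M₀(x-a)²/2+C₁x)/EI  [x>a] with C₁=M₀(3b²-L²)/(6L)=209/24 = (19·2³/(6·4)-19·(2-1)²/2+(209/24)·2)/20000 = 57/80000 m
Load 2 — point force P=-11 kN at a=12/5 m (b=L-a=8/5):
  y_2 = -Pbx(L²-b²-x²)/(6LEI)  [x≤a] = -(-11)·(8/5)·2·(4²-(8/5)²-2²)/(6·4·20000) = 649/937500 m
Superposition: y = Σ y_i = 42143/30000000 m ≈ 0.001405 m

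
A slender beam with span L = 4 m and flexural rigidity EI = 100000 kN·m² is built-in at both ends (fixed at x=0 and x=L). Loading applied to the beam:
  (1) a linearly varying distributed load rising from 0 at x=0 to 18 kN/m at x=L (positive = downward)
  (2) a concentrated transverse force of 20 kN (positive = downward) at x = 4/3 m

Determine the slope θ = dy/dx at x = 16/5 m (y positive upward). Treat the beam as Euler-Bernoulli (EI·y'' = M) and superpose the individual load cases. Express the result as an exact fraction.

θ(16/5) = 4217/52734375 rad

Load 1 — triangular load w₀=18 kN/m (0→w₀ over full span):
  θ_1 = -w₀(2x(L-x)(L-2x)(x+2L)+x²(L-x)²)/(120LEI) = -18·(2·(16/5)·(4-(16/5))·(4-2·(16/5))·((16/5)+2·4)+(16/5)²·(4-(16/5))²)/(120·4·100000) = 96/1953125 rad
Load 2 — point force P=20 kN at a=4/3 m (b=L-a=8/3):
  θ_2 = Pa²(L-x)(2bL-(3b+a)(L-x))/(2L³EI)  [x>a] = 20·(4/3)²·(4-(16/5))·(2·(8/3)·4-(3·(8/3)+(4/3))·(4-(16/5)))/(2·4³·100000) = 13/421875 rad
Superposition: θ = Σ θ_i = 4217/52734375 rad ≈ 0.000080 rad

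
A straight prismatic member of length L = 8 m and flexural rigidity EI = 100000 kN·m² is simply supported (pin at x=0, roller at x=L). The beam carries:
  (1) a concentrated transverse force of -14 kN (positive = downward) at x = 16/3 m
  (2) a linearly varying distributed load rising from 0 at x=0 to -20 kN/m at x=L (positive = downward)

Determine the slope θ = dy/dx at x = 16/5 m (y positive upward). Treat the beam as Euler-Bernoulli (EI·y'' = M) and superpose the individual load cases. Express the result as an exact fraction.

θ(16/5) = 29696/31640625 rad

Load 1 — point force P=-14 kN at a=16/3 m (b=L-a=8/3):
  θ_1 = -Pb(L²-b²-3x²)/(6LEI)  [x≤a] = -(-14)·(8/3)·(8²-(8/3)²-3·(16/5)²)/(6·8·100000) = 1288/6328125 rad
Load 2 — triangular load w₀=-20 kN/m (0→w₀ over full span):
  θ_2 = -w₀(7L⁴-30L²x²+15x⁴)/(360LEI) = -(-20)·(7·8⁴-30·8²·(16/5)²+15·(16/5)⁴)/(360·8·100000) = 2584/3515625 rad
Superposition: θ = Σ θ_i = 29696/31640625 rad ≈ 0.000939 rad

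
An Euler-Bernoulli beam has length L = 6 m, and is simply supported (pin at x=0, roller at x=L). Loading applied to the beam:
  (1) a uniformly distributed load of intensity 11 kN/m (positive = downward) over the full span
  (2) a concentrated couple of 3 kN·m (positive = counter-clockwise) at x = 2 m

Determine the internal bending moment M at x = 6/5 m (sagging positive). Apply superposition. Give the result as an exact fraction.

Load 1 — uniform load w=11 kN/m over full span:
  M_1 = wx(L-x)/2 = 11·(6/5)·(6-(6/5))/2 = 792/25 kN·m
Load 2 — applied couple M₀=3 kN·m at a=2 m (b=L-a=4):
  M_2 = M₀x/L  [x≤a] = 3·(6/5)/6 = 3/5 kN·m
Superposition: M = Σ M_i = 807/25 kN·m ≈ 32.280000 kN·m

M(6/5) = 807/25 kN·m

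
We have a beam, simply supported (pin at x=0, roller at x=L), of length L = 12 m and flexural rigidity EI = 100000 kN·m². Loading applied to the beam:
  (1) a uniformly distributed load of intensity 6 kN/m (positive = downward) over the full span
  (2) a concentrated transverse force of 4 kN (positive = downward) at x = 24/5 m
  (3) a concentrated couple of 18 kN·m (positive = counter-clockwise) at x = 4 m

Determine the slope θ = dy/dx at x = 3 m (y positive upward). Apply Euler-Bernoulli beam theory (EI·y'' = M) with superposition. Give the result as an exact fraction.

Load 1 — uniform load w=6 kN/m over full span:
  θ_1 = -w(L³-6Lx²+4x³)/(24EI) = -6·(12³-6·12·3²+4·3³)/(24·100000) = -297/100000 rad
Load 2 — point force P=4 kN at a=24/5 m (b=L-a=36/5):
  θ_2 = -Pb(L²-b²-3x²)/(6LEI)  [x≤a] = -4·(36/5)·(12²-(36/5)²-3·3²)/(6·12·100000) = -1629/6250000 rad
Load 3 — applied couple M₀=18 kN·m at a=4 m (b=L-a=8):
  θ_3 = (M₀x²/(2L)+C₁)/EI  [x≤a] with C₁=M₀(3b²-L²)/(6L)=12 = (18·3²/(2·12)+12)/100000 = 3/16000 rad
Superposition: θ = Σ θ_i = -152157/50000000 rad ≈ -0.003043 rad

θ(3) = -152157/50000000 rad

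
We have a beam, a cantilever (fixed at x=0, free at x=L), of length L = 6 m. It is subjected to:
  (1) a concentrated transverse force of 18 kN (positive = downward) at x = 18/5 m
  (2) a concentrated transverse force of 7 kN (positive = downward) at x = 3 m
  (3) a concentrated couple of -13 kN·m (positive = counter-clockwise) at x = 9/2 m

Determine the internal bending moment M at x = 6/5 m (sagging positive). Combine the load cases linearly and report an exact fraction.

M(6/5) = -344/5 kN·m

Load 1 — point force P=18 kN at a=18/5 m (b=L-a=12/5):
  M_1 = -P(a-x)  [x≤a] = -18·((18/5)-(6/5)) = -216/5 kN·m
Load 2 — point force P=7 kN at a=3 m (b=L-a=3):
  M_2 = -P(a-x)  [x≤a] = -7·(3-(6/5)) = -63/5 kN·m
Load 3 — applied couple M₀=-13 kN·m at a=9/2 m (b=L-a=3/2):
  M_3 = M₀  [x≤a] = (-13) = -13 kN·m
Superposition: M = Σ M_i = -344/5 kN·m ≈ -68.800000 kN·m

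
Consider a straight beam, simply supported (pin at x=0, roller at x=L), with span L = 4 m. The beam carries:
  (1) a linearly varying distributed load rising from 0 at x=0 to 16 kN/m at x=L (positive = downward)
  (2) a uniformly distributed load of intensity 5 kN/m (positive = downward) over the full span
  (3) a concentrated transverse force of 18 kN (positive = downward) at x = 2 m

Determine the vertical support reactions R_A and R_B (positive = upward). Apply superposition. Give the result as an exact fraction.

Load 1 — triangular load w₀=16 kN/m (0→w₀ over full span):
  R_A = w₀L/6 = 16·4/6 = 32/3 kN
  R_B = w₀L/3 = 16·4/3 = 64/3 kN
Load 2 — uniform load w=5 kN/m over full span:
  R_A = wL/2 = 5·4/2 = 10 kN
  R_B = wL/2 = 5·4/2 = 10 kN
Load 3 — point force P=18 kN at a=2 m (b=L-a=2):
  R_A = Pb/L = 18·2/4 = 9 kN
  R_B = Pa/L = 18·2/4 = 9 kN
Superposition: R_A = 89/3 kN, R_B = 121/3 kN

R_A = 89/3 kN, R_B = 121/3 kN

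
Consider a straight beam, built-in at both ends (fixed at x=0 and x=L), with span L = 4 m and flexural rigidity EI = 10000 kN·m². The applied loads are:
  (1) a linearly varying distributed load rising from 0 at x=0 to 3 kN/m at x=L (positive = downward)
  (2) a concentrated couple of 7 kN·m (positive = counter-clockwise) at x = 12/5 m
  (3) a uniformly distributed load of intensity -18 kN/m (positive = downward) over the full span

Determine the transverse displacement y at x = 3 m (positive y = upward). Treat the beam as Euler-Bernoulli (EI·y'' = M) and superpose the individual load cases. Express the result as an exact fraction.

Load 1 — triangular load w₀=3 kN/m (0→w₀ over full span):
  y_1 = -w₀x²(L-x)²(x+2L)/(120LEI) = -3·3²·(4-3)²·(3+2·4)/(120·4·10000) = -99/1600000 m
Load 2 — applied couple M₀=7 kN·m at a=12/5 m (b=L-a=8/5):
  y_2 = (R_Ax³/6 - M_Ax²/2 - M₀(x-a)²/2)/EI  [x>a] with R_A=63/25, M_A=56/25 = ((63/25)·3³/6 - (56/25)·3²/2 - 7·(3-(12/5))²/2)/10000 = 0 m
Load 3 — uniform load w=-18 kN/m over full span:
  y_3 = -wx²(L-x)²/(24EI) = -(-18)·3²·(4-3)²/(24·10000) = 27/40000 m
Superposition: y = Σ y_i = 981/1600000 m ≈ 0.000613 m

y(3) = 981/1600000 m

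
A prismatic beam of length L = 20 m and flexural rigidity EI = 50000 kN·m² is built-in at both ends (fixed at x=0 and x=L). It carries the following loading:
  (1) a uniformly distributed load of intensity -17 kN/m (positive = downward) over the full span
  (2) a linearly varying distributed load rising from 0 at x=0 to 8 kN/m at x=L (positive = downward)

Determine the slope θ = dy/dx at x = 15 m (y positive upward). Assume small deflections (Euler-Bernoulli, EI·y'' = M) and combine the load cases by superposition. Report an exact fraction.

θ(15) = -129/8000 rad

Load 1 — uniform load w=-17 kN/m over full span:
  θ_1 = -wx(L-x)(L-2x)/(12EI) = -(-17)·15·(20-15)·(20-2·15)/(12·50000) = -17/800 rad
Load 2 — triangular load w₀=8 kN/m (0→w₀ over full span):
  θ_2 = -w₀(2x(L-x)(L-2x)(x+2L)+x²(L-x)²)/(120LEI) = -8·(2·15·(20-15)·(20-2·15)·(15+2·20)+15²·(20-15)²)/(120·20·50000) = 41/8000 rad
Superposition: θ = Σ θ_i = -129/8000 rad ≈ -0.016125 rad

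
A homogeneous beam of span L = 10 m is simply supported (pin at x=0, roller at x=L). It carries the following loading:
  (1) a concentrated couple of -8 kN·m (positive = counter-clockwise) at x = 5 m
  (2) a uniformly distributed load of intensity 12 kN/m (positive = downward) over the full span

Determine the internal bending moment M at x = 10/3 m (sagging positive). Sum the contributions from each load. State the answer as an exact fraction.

M(10/3) = 392/3 kN·m

Load 1 — applied couple M₀=-8 kN·m at a=5 m (b=L-a=5):
  M_1 = M₀x/L  [x≤a] = (-8)·(10/3)/10 = -8/3 kN·m
Load 2 — uniform load w=12 kN/m over full span:
  M_2 = wx(L-x)/2 = 12·(10/3)·(10-(10/3))/2 = 400/3 kN·m
Superposition: M = Σ M_i = 392/3 kN·m ≈ 130.666667 kN·m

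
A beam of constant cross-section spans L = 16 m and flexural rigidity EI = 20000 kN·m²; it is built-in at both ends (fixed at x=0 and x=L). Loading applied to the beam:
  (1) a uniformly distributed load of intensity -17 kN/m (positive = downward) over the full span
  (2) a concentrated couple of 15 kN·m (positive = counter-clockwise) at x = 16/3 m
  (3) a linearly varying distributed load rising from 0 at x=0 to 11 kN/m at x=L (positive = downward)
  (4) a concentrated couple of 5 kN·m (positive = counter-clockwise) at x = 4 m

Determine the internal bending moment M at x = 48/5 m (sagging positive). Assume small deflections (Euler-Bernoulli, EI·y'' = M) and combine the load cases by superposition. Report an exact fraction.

Load 1 — uniform load w=-17 kN/m over full span:
  M_1 = wLx/2 - wL²/12 - wx²/2 = (-17)·16·(48/5)/2 - (-17)·16²/12 - (-17)·(48/5)²/2 = -11968/75 kN·m
Load 2 — applied couple M₀=15 kN·m at a=16/3 m (b=L-a=32/3):
  M_2 = R_Ax - M_A - M₀  [x>a] with R_A=5/4, M_A=0 = (5/4)·(48/5) - 0 - 15 = -3 kN·m
Load 3 — triangular load w₀=11 kN/m (0→w₀ over full span):
  M_3 = 3w₀Lx/20 - w₀L²/30 - w₀x³/(6L) = 3·11·16·(48/5)/20 - 11·16²/30 - 11·(48/5)³/(6·16) = 21824/375 kN·m
Load 4 — applied couple M₀=5 kN·m at a=4 m (b=L-a=12):
  M_4 = R_Ax - M_A - M₀  [x>a] with R_A=45/128, M_A=-15/16 = (45/128)·(48/5) - (-15/16) - 5 = -11/16 kN·m
Superposition: M = Σ M_i = -210127/2000 kN·m ≈ -105.063500 kN·m

M(48/5) = -210127/2000 kN·m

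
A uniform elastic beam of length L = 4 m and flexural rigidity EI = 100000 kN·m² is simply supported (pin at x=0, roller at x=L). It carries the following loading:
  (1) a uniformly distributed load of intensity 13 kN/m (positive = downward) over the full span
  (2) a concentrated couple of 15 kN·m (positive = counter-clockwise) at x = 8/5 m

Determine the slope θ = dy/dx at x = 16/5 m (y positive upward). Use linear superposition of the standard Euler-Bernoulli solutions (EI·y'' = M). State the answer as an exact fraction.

Load 1 — uniform load w=13 kN/m over full span:
  θ_1 = -w(L³-6Lx²+4x³)/(24EI) = -13·(4³-6·4·(16/5)²+4·(16/5)³)/(24·100000) = 429/1562500 rad
Load 2 — applied couple M₀=15 kN·m at a=8/5 m (b=L-a=12/5):
  θ_2 = (M₀x²/(2L)-M₀(x-a)+C₁)/EI  [x>a] with C₁=M₀(3b²-L²)/(6L)=4/5 = (15·(16/5)²/(2·4)-15·((16/5)-(8/5))+(4/5))/100000 = -1/25000 rad
Superposition: θ = Σ θ_i = 733/3125000 rad ≈ 0.000235 rad

θ(16/5) = 733/3125000 rad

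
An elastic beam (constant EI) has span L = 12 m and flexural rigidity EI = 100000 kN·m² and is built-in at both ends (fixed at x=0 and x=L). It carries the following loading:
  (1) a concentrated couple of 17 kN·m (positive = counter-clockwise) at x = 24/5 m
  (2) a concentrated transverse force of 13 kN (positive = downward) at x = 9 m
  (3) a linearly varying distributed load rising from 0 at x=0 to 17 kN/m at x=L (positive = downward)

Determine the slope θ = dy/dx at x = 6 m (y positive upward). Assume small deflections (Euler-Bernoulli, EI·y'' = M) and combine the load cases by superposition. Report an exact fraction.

Load 1 — applied couple M₀=17 kN·m at a=24/5 m (b=L-a=36/5):
  θ_1 = (R_Ax²/2 - M_Ax - M₀(x-a))/EI  [x>a] with R_A=51/25, M_A=51/25 = ((51/25)·6²/2 - (51/25)·6 - 17·(6-(24/5)))/100000 = 51/1250000 rad
Load 2 — point force P=13 kN at a=9 m (b=L-a=3):
  θ_2 = -Pb²x(2aL-(3a+b)x)/(2L³EI)  [x≤a] = -13·3²·6·(2·9·12-(3·9+3)·6)/(2·12³·100000) = -117/1600000 rad
Load 3 — triangular load w₀=17 kN/m (0→w₀ over full span):
  θ_3 = -w₀(2x(L-x)(L-2x)(x+2L)+x²(L-x)²)/(120LEI) = -17·(2·6·(12-6)·(12-2·6)·(6+2·12)+6²·(12-6)²)/(120·12·100000) = -153/1000000 rad
Superposition: θ = Σ θ_i = -7413/40000000 rad ≈ -0.000185 rad

θ(6) = -7413/40000000 rad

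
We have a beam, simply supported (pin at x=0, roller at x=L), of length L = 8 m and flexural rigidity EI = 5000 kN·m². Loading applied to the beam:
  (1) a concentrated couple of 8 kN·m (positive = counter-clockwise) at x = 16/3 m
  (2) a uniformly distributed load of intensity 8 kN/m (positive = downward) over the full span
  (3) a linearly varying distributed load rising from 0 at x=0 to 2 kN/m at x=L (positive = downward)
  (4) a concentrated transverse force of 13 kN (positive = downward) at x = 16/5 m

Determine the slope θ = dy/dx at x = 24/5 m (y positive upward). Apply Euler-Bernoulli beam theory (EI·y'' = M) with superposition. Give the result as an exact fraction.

Load 1 — applied couple M₀=8 kN·m at a=16/3 m (b=L-a=8/3):
  θ_1 = (M₀x²/(2L)+C₁)/EI  [x≤a] with C₁=M₀(3b²-L²)/(6L)=-64/9 = (8·(24/5)²/(2·8)+(-64/9))/5000 = 124/140625 rad
Load 2 — uniform load w=8 kN/m over full span:
  θ_2 = -w(L³-6Lx²+4x³)/(24EI) = -8·(8³-6·8·(24/5)²+4·(24/5)³)/(24·5000) = 2368/234375 rad
Load 3 — triangular load w₀=2 kN/m (0→w₀ over full span):
  θ_3 = -w₀(7L⁴-30L²x²+15x⁴)/(360LEI) = -2·(7·8⁴-30·8²·(24/5)²+15·(24/5)⁴)/(360·8·5000) = 3712/3515625 rad
Load 4 — point force P=13 kN at a=16/5 m (b=L-a=24/5):
  θ_4 = -Pa(2L²-6Lx+3x²+a²)/(6LEI)  [x>a] = -13·(16/5)·(2·8²-6·8·(24/5)+3·(24/5)²+(16/5)²)/(6·8·5000) = 312/78125 rad
Superposition: θ = Σ θ_i = 56372/3515625 rad ≈ 0.016035 rad

θ(24/5) = 56372/3515625 rad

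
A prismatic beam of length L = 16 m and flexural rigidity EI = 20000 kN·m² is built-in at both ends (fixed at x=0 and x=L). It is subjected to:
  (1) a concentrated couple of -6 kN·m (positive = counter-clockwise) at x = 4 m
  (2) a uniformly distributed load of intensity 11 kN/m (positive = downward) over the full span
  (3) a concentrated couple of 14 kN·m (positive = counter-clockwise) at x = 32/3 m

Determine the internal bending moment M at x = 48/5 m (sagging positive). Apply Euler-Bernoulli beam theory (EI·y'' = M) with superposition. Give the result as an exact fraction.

M(48/5) = 66367/600 kN·m

Load 1 — applied couple M₀=-6 kN·m at a=4 m (b=L-a=12):
  M_1 = R_Ax - M_A - M₀  [x>a] with R_A=-27/64, M_A=9/8 = (-27/64)·(48/5) - (9/8) - (-6) = 33/40 kN·m
Load 2 — uniform load w=11 kN/m over full span:
  M_2 = wLx/2 - wL²/12 - wx²/2 = 11·16·(48/5)/2 - 11·16²/12 - 11·(48/5)²/2 = 7744/75 kN·m
Load 3 — applied couple M₀=14 kN·m at a=32/3 m (b=L-a=16/3):
  M_3 = R_Ax - M_A  [x≤a] with R_A=7/6, M_A=14/3 = (7/6)·(48/5) - (14/3) = 98/15 kN·m
Superposition: M = Σ M_i = 66367/600 kN·m ≈ 110.611667 kN·m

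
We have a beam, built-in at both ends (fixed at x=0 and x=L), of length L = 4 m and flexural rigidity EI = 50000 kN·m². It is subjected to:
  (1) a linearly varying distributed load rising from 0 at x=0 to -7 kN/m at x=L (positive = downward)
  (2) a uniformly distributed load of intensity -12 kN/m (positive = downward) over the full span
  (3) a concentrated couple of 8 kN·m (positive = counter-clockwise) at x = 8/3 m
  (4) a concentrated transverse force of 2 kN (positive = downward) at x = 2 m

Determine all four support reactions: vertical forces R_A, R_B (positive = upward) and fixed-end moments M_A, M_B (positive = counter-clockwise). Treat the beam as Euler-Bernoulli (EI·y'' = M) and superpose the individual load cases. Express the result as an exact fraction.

R_A = -368/15 kN, M_A = -241/15 kN·m, R_B = -532/15 kN, M_B = 103/5 kN·m

Load 1 — triangular load w₀=-7 kN/m (0→w₀ over full span):
  R_A = 3w₀L/20 = 3·(-7)·4/20 = -21/5 kN
  M_A = w₀L²/30 = (-7)·4²/30 = -56/15 kN·m
  R_B = 7w₀L/20 = 7·(-7)·4/20 = -49/5 kN
  M_B = -w₀L²/20 = -(-7)·4²/20 = 28/5 kN·m
Load 2 — uniform load w=-12 kN/m over full span:
  R_A = wL/2 = (-12)·4/2 = -24 kN
  M_A = wL²/12 = (-12)·4²/12 = -16 kN·m
  R_B = wL/2 = (-12)·4/2 = -24 kN
  M_B = -wL²/12 = -(-12)·4²/12 = 16 kN·m
Load 3 — applied couple M₀=8 kN·m at a=8/3 m (b=L-a=4/3):
  R_A = 6M₀ab/L³ = 6·8·(8/3)·(4/3)/4³ = 8/3 kN
  M_A = M₀b(2a-b)/L² = 8·(4/3)·(2·(8/3)-(4/3))/4² = 8/3 kN·m
  R_B = -6M₀ab/L³ = -6·8·(8/3)·(4/3)/4³ = -8/3 kN
  M_B = M₀a(2b-a)/L² = 8·(8/3)·(2·(4/3)-(8/3))/4² = 0 kN·m
Load 4 — point force P=2 kN at a=2 m (b=L-a=2):
  R_A = Pb²(3a+b)/L³ = 2·2²·(3·2+2)/4³ = 1 kN
  M_A = Pab²/L² = 2·2·2²/4² = 1 kN·m
  R_B = Pa²(a+3b)/L³ = 2·2²·(2+3·2)/4³ = 1 kN
  M_B = -Pa²b/L² = -2·2²·2/4² = -1 kN·m
Superposition: R_A = -368/15 kN, M_A = -241/15 kN·m, R_B = -532/15 kN, M_B = 103/5 kN·m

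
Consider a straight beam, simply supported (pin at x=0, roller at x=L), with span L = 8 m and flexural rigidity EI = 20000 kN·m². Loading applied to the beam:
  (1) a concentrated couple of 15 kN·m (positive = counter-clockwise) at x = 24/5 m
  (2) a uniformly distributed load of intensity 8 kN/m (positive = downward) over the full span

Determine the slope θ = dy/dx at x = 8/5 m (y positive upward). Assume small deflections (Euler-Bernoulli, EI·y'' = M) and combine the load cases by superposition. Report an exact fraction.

θ(8/5) = -2237/312500 rad

Load 1 — applied couple M₀=15 kN·m at a=24/5 m (b=L-a=16/5):
  θ_1 = (M₀x²/(2L)+C₁)/EI  [x≤a] with C₁=M₀(3b²-L²)/(6L)=-52/5 = (15·(8/5)²/(2·8)+(-52/5))/20000 = -1/2500 rad
Load 2 — uniform load w=8 kN/m over full span:
  θ_2 = -w(L³-6Lx²+4x³)/(24EI) = -8·(8³-6·8·(8/5)²+4·(8/5)³)/(24·20000) = -528/78125 rad
Superposition: θ = Σ θ_i = -2237/312500 rad ≈ -0.007158 rad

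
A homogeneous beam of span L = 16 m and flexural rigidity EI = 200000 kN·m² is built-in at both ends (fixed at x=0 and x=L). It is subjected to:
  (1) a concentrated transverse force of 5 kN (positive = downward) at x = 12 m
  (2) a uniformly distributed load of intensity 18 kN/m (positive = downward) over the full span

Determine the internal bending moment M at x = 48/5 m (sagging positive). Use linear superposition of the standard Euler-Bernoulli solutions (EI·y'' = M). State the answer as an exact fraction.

M(48/5) = 17271/100 kN·m

Load 1 — point force P=5 kN at a=12 m (b=L-a=4):
  M_1 = Pb²(3a+b)x/L³ - Pab²/L²  [x≤a] = 5·4²·(3·12+4)·(48/5)/16³ - 5·12·4²/16² = 15/4 kN·m
Load 2 — uniform load w=18 kN/m over full span:
  M_2 = wLx/2 - wL²/12 - wx²/2 = 18·16·(48/5)/2 - 18·16²/12 - 18·(48/5)²/2 = 4224/25 kN·m
Superposition: M = Σ M_i = 17271/100 kN·m ≈ 172.710000 kN·m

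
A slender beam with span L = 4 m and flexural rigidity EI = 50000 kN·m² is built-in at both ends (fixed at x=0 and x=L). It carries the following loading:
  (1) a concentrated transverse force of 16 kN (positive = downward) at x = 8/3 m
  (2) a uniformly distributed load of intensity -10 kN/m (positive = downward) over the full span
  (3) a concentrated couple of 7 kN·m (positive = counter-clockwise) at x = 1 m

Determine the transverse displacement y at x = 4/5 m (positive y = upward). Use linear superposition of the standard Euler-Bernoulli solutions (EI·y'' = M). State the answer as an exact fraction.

y(4/5) = 43651/1012500000 m

Load 1 — point force P=16 kN at a=8/3 m (b=L-a=4/3):
  y_1 = -Pb²x²(3aL-(3a+b)x)/(6L³EI)  [x≤a] = -16·(4/3)²·(4/5)²·(3·(8/3)·4-(3·(8/3)+(4/3))·(4/5))/(6·4³·50000) = -736/31640625 m
Load 2 — uniform load w=-10 kN/m over full span:
  y_2 = -wx²(L-x)²/(24EI) = -(-10)·(4/5)²·(4-(4/5))²/(24·50000) = 64/1171875 m
Load 3 — applied couple M₀=7 kN·m at a=1 m (b=L-a=3):
  y_3 = (R_Ax³/6 - M_Ax²/2)/EI  [x≤a] with R_A=63/32, M_A=-21/16 = ((63/32)·(4/5)³/6 - (-21/16)·(4/5)²/2)/50000 = 147/12500000 m
Superposition: y = Σ y_i = 43651/1012500000 m ≈ 0.000043 m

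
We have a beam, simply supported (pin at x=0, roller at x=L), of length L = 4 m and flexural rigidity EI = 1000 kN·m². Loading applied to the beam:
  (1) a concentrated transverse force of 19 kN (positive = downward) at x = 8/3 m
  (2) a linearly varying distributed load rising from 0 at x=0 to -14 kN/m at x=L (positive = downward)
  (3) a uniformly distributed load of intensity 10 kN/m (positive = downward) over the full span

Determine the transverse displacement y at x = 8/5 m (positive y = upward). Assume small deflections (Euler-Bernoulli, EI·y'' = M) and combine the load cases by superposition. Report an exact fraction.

y(8/5) = -4687616/158203125 m

Load 1 — point force P=19 kN at a=8/3 m (b=L-a=4/3):
  y_1 = -Pbx(L²-b²-x²)/(6LEI)  [x≤a] = -19·(4/3)·(8/5)·(4²-(4/3)²-(8/5)²)/(6·4·1000) = -24928/1265625 m
Load 2 — triangular load w₀=-14 kN/m (0→w₀ over full span):
  y_2 = -w₀x(7L⁴-10L²x²+3x⁴)/(360LEI) = -(-14)·(8/5)·(7·4⁴-10·4²·(8/5)²+3·(8/5)⁴)/(360·4·1000) = 127792/5859375 m
Load 3 — uniform load w=10 kN/m over full span:
  y_3 = -wx(L³-2Lx²+x³)/(24EI) = -10·(8/5)·(4³-2·4·(8/5)²+(8/5)³)/(24·1000) = -496/15625 m
Superposition: y = Σ y_i = -4687616/158203125 m ≈ -0.029630 m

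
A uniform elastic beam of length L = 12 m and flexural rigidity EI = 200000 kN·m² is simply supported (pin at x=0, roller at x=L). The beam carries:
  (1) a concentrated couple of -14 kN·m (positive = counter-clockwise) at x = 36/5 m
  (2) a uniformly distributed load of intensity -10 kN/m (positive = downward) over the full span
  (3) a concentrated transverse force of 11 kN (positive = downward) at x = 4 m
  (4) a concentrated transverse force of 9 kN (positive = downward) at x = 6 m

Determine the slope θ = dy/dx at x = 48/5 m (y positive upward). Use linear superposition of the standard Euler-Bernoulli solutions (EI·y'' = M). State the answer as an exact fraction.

Load 1 — applied couple M₀=-14 kN·m at a=36/5 m (b=L-a=24/5):
  θ_1 = (M₀x²/(2L)-M₀(x-a)+C₁)/EI  [x>a] with C₁=M₀(3b²-L²)/(6L)=364/25 = ((-14)·(48/5)²/(2·12)-(-14)·((48/5)-(36/5))+(364/25))/200000 = -7/250000 rad
Load 2 — uniform load w=-10 kN/m over full span:
  θ_2 = -w(L³-6Lx²+4x³)/(24EI) = -(-10)·(12³-6·12·(48/5)²+4·(48/5)³)/(24·200000) = -891/312500 rad
Load 3 — point force P=11 kN at a=4 m (b=L-a=8):
  θ_3 = -Pa(2L²-6Lx+3x²+a²)/(6LEI)  [x>a] = -11·4·(2·12²-6·12·(48/5)+3·(48/5)²+4²)/(6·12·200000) = 1903/5625000 rad
Load 4 — point force P=9 kN at a=6 m (b=L-a=6):
  θ_4 = -Pa(2L²-6Lx+3x²+a²)/(6LEI)  [x>a] = -9·6·(2·12²-6·12·(48/5)+3·(48/5)²+6²)/(6·12·200000) = 1701/5000000 rad
Superposition: θ = Σ θ_i = -99031/45000000 rad ≈ -0.002201 rad

θ(48/5) = -99031/45000000 rad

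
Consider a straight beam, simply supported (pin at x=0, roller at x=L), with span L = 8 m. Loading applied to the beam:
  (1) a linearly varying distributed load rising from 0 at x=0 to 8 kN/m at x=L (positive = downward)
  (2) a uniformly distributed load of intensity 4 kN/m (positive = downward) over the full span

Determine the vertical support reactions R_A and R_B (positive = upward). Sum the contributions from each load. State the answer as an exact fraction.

Load 1 — triangular load w₀=8 kN/m (0→w₀ over full span):
  R_A = w₀L/6 = 8·8/6 = 32/3 kN
  R_B = w₀L/3 = 8·8/3 = 64/3 kN
Load 2 — uniform load w=4 kN/m over full span:
  R_A = wL/2 = 4·8/2 = 16 kN
  R_B = wL/2 = 4·8/2 = 16 kN
Superposition: R_A = 80/3 kN, R_B = 112/3 kN

R_A = 80/3 kN, R_B = 112/3 kN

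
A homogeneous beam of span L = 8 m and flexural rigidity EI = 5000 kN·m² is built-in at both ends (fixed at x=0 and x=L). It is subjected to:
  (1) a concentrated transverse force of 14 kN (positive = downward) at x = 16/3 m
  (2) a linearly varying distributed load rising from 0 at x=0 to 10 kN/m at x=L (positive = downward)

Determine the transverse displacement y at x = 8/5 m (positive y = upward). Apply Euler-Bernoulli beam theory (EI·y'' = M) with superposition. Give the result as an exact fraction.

y(8/5) = -865856/158203125 m

Load 1 — point force P=14 kN at a=16/3 m (b=L-a=8/3):
  y_1 = -Pb²x²(3aL-(3a+b)x)/(6L³EI)  [x≤a] = -14·(8/3)²·(8/5)²·(3·(16/3)·8-(3·(16/3)+(8/3))·(8/5))/(6·8³·5000) = -10304/6328125 m
Load 2 — triangular load w₀=10 kN/m (0→w₀ over full span):
  y_2 = -w₀x²(L-x)²(x+2L)/(120LEI) = -10·(8/5)²·(8-(8/5))²·((8/5)+2·8)/(120·8·5000) = -22528/5859375 m
Superposition: y = Σ y_i = -865856/158203125 m ≈ -0.005473 m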